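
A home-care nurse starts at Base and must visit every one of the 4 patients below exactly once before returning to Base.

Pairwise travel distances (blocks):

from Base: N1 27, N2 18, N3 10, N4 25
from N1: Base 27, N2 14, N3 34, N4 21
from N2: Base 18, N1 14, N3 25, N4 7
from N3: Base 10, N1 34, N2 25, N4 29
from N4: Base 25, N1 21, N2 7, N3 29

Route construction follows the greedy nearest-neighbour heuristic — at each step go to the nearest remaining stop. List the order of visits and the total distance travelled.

Base → [N3:10 / N2:18 / N4:25 / N1:27] → N3 (10)
N3 → [N2:25 / N4:29 / N1:34] → N2 (25)
N2 → [N4:7 / N1:14] → N4 (7)
N4 → [N1:21] → N1 (21)
Return N1→Base: 27.
Total = 10 + 25 + 7 + 21 + 27 = 90.

90 blocks along Base → N3 → N2 → N4 → N1 → Base.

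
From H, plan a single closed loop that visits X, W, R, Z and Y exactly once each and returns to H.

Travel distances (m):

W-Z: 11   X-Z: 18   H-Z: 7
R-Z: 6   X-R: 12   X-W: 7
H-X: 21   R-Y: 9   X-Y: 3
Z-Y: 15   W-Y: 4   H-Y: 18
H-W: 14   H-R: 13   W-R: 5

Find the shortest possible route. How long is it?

46 m — the shortest possible round trip.

With 5 stops there are 5!/2 = 60 distinct round trips (a route and its reverse cost the same).
H → X → W → R → Z → Y → H: 21+7+5+6+15+18 = 72
H → X → W → R → Y → Z → H: 21+7+5+9+15+7 = 64
H → X → W → Z → R → Y → H: 21+7+11+6+9+18 = 72
H → X → W → Z → Y → R → H: 21+7+11+15+9+13 = 76
H → X → W → Y → R → Z → H: 21+7+4+9+6+7 = 54
H → X → W → Y → Z → R → H: 21+7+4+15+6+13 = 66
H → X → R → W → Z → Y → H: 21+12+5+11+15+18 = 82
H → X → R → W → Y → Z → H: 21+12+5+4+15+7 = 64
H → X → R → Z → W → Y → H: 21+12+6+11+4+18 = 72
H → X → R → Z → Y → W → H: 21+12+6+15+4+14 = 72
H → X → R → Y → W → Z → H: 21+12+9+4+11+7 = 64
H → X → R → Y → Z → W → H: 21+12+9+15+11+14 = 82
H → X → Z → W → R → Y → H: 21+18+11+5+9+18 = 82
H → X → Z → W → Y → R → H: 21+18+11+4+9+13 = 76
… (46 more)
H → X → Y → W → R → Z → H: 21+3+4+5+6+7 = 46  ← best
The minimum is 46.
One optimal route: H → X → Y → W → R → Z → H (or its reverse).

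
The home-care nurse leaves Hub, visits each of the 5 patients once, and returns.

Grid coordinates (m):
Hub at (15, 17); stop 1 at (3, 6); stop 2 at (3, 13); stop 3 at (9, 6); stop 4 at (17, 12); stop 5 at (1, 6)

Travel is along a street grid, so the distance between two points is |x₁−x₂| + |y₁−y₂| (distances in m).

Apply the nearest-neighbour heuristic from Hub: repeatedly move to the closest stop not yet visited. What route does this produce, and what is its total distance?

54 m along Hub → stop 4 → stop 3 → stop 1 → stop 5 → stop 2 → Hub.

From Hub: distances to unvisited — stop 4=7, stop 2=16, stop 3=17, stop 1=23, stop 5=25. Nearest is stop 4 (7).
From stop 4: distances to unvisited — stop 3=14, stop 2=15, stop 1=20, stop 5=22. Nearest is stop 3 (14).
From stop 3: distances to unvisited — stop 1=6, stop 5=8, stop 2=13. Nearest is stop 1 (6).
From stop 1: distances to unvisited — stop 5=2, stop 2=7. Nearest is stop 5 (2).
From stop 5: distances to unvisited — stop 2=9. Nearest is stop 2 (9).
Return stop 2→Hub: 16.
Total = 7 + 14 + 6 + 2 + 9 + 16 = 54.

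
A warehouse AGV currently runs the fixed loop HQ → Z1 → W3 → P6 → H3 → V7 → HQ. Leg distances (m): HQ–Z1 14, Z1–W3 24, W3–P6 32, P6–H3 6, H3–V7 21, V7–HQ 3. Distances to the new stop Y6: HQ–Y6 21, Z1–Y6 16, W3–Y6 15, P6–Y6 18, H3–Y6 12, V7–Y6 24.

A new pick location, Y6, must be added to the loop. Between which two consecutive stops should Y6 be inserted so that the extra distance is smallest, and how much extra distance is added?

+1 m — insert Y6 between W3 and P6.

Insertion cost between consecutive stops i–j is d(i,Y6) + d(Y6,j) − d(i,j):
  between HQ and Z1: 21 + 16 − 14 = 23
  between Z1 and W3: 16 + 15 − 24 = 7
  between W3 and P6: 15 + 18 − 32 = 1
  between P6 and H3: 18 + 12 − 6 = 24
  between H3 and V7: 12 + 24 − 21 = 15
  between V7 and HQ: 24 + 21 − 3 = 42
Cheapest insertion is between W3 and P6, adding 1.
New total = 100 + 1 = 101.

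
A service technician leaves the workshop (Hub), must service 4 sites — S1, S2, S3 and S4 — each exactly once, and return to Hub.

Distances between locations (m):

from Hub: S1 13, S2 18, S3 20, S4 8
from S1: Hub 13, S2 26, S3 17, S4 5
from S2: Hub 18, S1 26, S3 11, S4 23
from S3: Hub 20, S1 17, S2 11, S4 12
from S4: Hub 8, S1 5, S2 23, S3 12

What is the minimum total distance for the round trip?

Shortest round trip = 59 m.

With 4 stops there are 4!/2 = 12 distinct round trips (a route and its reverse cost the same).
Hub - S1 - S2 - S3 - S4 - Hub: 13+26+11+12+8 = 70
Hub - S1 - S2 - S4 - S3 - Hub: 13+26+23+12+20 = 94
Hub - S1 - S3 - S2 - S4 - Hub: 13+17+11+23+8 = 72
Hub - S1 - S3 - S4 - S2 - Hub: 13+17+12+23+18 = 83
Hub - S1 - S4 - S2 - S3 - Hub: 13+5+23+11+20 = 72
Hub - S1 - S4 - S3 - S2 - Hub: 13+5+12+11+18 = 59
Hub - S2 - S1 - S3 - S4 - Hub: 18+26+17+12+8 = 81
Hub - S2 - S1 - S4 - S3 - Hub: 18+26+5+12+20 = 81
Hub - S2 - S3 - S1 - S4 - Hub: 18+11+17+5+8 = 59
Hub - S2 - S4 - S1 - S3 - Hub: 18+23+5+17+20 = 83
Hub - S3 - S1 - S2 - S4 - Hub: 20+17+26+23+8 = 94
Hub - S3 - S2 - S1 - S4 - Hub: 20+11+26+5+8 = 70
The minimum is 59.
One optimal route: Hub → S1 → S4 → S3 → S2 → Hub (or its reverse).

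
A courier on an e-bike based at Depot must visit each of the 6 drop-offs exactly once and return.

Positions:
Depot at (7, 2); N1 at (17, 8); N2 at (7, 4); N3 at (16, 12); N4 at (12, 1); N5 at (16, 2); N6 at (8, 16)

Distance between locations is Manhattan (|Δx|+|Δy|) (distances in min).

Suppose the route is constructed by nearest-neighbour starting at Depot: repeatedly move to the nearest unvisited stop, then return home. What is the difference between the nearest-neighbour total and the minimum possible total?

Excess over optimum: 4 min.

From Depot: N2=2, N4=6, N5=9, N6=15, N1=16, N3=19 → choose N2 (2).
From N2: N4=8, N5=11, N6=13, N1=14, N3=17 → choose N4 (8).
From N4: N5=5, N1=12, N3=15, N6=19 → choose N5 (5).
From N5: N1=7, N3=10, N6=22 → choose N1 (7).
From N1: N3=5, N6=17 → choose N3 (5).
From N3: N6=12 → choose N6 (12).
NN route Depot → N2 → N4 → N5 → N1 → N3 → N6 → Depot costs 54.
Optimal: Depot → N2 → N6 → N3 → N1 → N5 → N4 → Depot costs 50 (by enumerating all 360 distinct tours).
Excess = 54 − 50 = 4.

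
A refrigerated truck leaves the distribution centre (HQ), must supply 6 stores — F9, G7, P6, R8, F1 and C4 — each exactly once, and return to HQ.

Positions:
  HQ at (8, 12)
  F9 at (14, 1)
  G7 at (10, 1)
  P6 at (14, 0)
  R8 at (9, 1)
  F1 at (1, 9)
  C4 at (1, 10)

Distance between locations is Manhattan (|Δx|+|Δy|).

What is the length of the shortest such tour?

HQ - F9 - G7 - P6 - R8 - F1 - C4 - HQ: 17+4+5+6+16+1+9 = 58
HQ - F9 - G7 - P6 - R8 - C4 - F1 - HQ: 17+4+5+6+17+1+10 = 60
HQ - F9 - G7 - P6 - F1 - R8 - C4 - HQ: 17+4+5+22+16+17+9 = 90
HQ - F9 - G7 - P6 - F1 - C4 - R8 - HQ: 17+4+5+22+1+17+12 = 78
HQ - F9 - G7 - P6 - C4 - R8 - F1 - HQ: 17+4+5+23+17+16+10 = 92
HQ - F9 - G7 - P6 - C4 - F1 - R8 - HQ: 17+4+5+23+1+16+12 = 78
HQ - F9 - G7 - R8 - P6 - F1 - C4 - HQ: 17+4+1+6+22+1+9 = 60
HQ - F9 - G7 - R8 - P6 - C4 - F1 - HQ: 17+4+1+6+23+1+10 = 62
… (352 more)
HQ - F9 - P6 - G7 - R8 - F1 - C4 - HQ: 17+1+5+1+16+1+9 = 50  ← best
The minimum is 50.
One optimal route: HQ → F9 → P6 → G7 → R8 → F1 → C4 → HQ (or its reverse).

Shortest round trip = 50.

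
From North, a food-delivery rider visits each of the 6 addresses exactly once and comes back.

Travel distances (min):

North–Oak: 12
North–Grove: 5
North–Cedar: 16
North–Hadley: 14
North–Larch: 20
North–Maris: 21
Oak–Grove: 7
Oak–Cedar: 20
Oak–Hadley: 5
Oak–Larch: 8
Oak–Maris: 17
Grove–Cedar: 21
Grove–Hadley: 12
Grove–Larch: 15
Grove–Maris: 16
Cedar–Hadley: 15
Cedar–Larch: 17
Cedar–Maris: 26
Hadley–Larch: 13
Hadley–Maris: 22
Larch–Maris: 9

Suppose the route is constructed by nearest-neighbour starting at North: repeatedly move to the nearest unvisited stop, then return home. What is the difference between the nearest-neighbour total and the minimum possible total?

7 min longer than the optimal tour.

From North: Grove=5, Oak=12, Hadley=14, Cedar=16, Larch=20, Maris=21 → choose Grove (5).
From Grove: Oak=7, Hadley=12, Larch=15, Maris=16, Cedar=21 → choose Oak (7).
From Oak: Hadley=5, Larch=8, Maris=17, Cedar=20 → choose Hadley (5).
From Hadley: Larch=13, Cedar=15, Maris=22 → choose Larch (13).
From Larch: Maris=9, Cedar=17 → choose Maris (9).
From Maris: Cedar=26 → choose Cedar (26).
NN route North → Grove → Oak → Hadley → Larch → Maris → Cedar → North costs 81.
Optimal: North → Grove → Maris → Larch → Oak → Hadley → Cedar → North costs 74 (by enumerating all 360 distinct tours).
Excess = 81 − 74 = 7.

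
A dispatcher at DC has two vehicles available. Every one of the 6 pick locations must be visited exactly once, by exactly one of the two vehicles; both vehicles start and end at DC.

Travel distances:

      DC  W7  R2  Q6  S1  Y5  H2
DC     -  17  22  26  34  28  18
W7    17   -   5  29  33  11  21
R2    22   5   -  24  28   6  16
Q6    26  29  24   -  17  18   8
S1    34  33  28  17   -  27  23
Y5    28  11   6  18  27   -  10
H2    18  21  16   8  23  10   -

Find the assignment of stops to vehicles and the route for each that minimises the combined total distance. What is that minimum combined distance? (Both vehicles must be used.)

Check every non-empty split of the stops between the two vehicles; for each half take its own optimal tour:
  {W7} + {R2, Q6, S1, Y5, H2}: 34 + 97 = 131
  {R2} + {W7, Q6, S1, Y5, H2}: 44 + 97 = 141
  {W7, R2} + {Q6, S1, Y5, H2}: 44 + 97 = 141
  {Q6} + {W7, R2, S1, Y5, H2}: 52 + 95 = 147
  {W7, Q6} + {R2, S1, Y5, H2}: 72 + 95 = 167
  {R2, Q6} + {W7, S1, Y5, H2}: 72 + 95 = 167
  … (31 splits in total)
Best: vehicle 1 DC → W7 → DC = 34; vehicle 2 DC → R2 → Y5 → H2 → Q6 → S1 → DC = 97; combined 131.

Minimum combined distance: 131.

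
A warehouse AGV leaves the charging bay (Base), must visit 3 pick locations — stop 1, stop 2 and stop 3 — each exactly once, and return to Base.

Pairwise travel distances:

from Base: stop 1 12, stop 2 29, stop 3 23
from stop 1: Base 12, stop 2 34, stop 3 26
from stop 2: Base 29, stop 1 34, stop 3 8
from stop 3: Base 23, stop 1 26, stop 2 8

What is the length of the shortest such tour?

Base-stop 1-stop 2-stop 3-Base: 12+34+8+23 = 77
Base-stop 1-stop 3-stop 2-Base: 12+26+8+29 = 75
Base-stop 2-stop 1-stop 3-Base: 29+34+26+23 = 112
The minimum is 75.
One optimal route: Base → stop 1 → stop 3 → stop 2 → Base (or its reverse).

Shortest round trip = 75.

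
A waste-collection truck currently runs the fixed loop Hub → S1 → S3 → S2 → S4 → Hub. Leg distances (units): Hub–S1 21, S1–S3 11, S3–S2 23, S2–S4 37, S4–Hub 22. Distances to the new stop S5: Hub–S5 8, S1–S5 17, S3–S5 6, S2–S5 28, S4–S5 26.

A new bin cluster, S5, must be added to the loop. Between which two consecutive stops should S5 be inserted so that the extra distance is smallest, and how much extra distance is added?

Insertion cost between consecutive stops i–j is d(i,S5) + d(S5,j) − d(i,j):
  between Hub and S1: 8 + 17 − 21 = 4
  between S1 and S3: 17 + 6 − 11 = 12
  between S3 and S2: 6 + 28 − 23 = 11
  between S2 and S4: 28 + 26 − 37 = 17
  between S4 and Hub: 26 + 8 − 22 = 12
Cheapest insertion is between Hub and S1, adding 4.
New total = 114 + 4 = 118.

Minimum extra distance: 4, inserting S5 between Hub and S1.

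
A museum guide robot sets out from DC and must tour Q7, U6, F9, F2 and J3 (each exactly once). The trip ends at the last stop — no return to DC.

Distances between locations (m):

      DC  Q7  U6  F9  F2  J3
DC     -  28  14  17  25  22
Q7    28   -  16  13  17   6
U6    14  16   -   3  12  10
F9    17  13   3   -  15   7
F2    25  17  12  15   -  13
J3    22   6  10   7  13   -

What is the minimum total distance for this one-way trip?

47 m — the minimum one-way total.

There are 5! = 120 possible orderings.
DC→Q7→U6→F9→F2→J3: 28+16+3+15+13 = 75
DC→Q7→U6→F9→J3→F2: 28+16+3+7+13 = 67
DC→Q7→U6→F2→F9→J3: 28+16+12+15+7 = 78
DC→Q7→U6→F2→J3→F9: 28+16+12+13+7 = 76
DC→Q7→U6→J3→F9→F2: 28+16+10+7+15 = 76
DC→Q7→U6→J3→F2→F9: 28+16+10+13+15 = 82
DC→Q7→F9→U6→F2→J3: 28+13+3+12+13 = 69
DC→Q7→F9→U6→J3→F2: 28+13+3+10+13 = 67
DC→Q7→F9→F2→U6→J3: 28+13+15+12+10 = 78
DC→Q7→F9→F2→J3→U6: 28+13+15+13+10 = 79
DC→Q7→F9→J3→U6→F2: 28+13+7+10+12 = 70
DC→Q7→F9→J3→F2→U6: 28+13+7+13+12 = 73
DC→Q7→F2→U6→F9→J3: 28+17+12+3+7 = 67
DC→Q7→F2→U6→J3→F9: 28+17+12+10+7 = 74
… (106 more)
DC→U6→F9→J3→Q7→F2: 14+3+7+6+17 = 47  ← best
The minimum is 47.
One shortest path: DC → U6 → F9 → J3 → Q7 → F2.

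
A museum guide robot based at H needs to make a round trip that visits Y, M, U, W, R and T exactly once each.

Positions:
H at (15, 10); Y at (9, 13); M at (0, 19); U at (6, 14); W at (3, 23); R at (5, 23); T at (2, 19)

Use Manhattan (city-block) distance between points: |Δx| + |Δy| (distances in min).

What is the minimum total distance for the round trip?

Shortest round trip = 56 min.

There are 360 distinct closed tours to check (reversals are equivalent).
H - Y - M - U - W - R - T - H: 9+15+11+12+2+7+22 = 78
H - Y - M - U - W - T - R - H: 9+15+11+12+5+7+23 = 82
H - Y - M - U - R - W - T - H: 9+15+11+10+2+5+22 = 74
H - Y - M - U - R - T - W - H: 9+15+11+10+7+5+25 = 82
H - Y - M - U - T - W - R - H: 9+15+11+9+5+2+23 = 74
H - Y - M - U - T - R - W - H: 9+15+11+9+7+2+25 = 78
H - Y - M - W - U - R - T - H: 9+15+7+12+10+7+22 = 82
H - Y - M - W - U - T - R - H: 9+15+7+12+9+7+23 = 82
… (352 more)
H - Y - M - T - W - R - U - H: 9+15+2+5+2+10+13 = 56  ← best
The minimum is 56.
One optimal route: H → Y → M → T → W → R → U → H (or its reverse).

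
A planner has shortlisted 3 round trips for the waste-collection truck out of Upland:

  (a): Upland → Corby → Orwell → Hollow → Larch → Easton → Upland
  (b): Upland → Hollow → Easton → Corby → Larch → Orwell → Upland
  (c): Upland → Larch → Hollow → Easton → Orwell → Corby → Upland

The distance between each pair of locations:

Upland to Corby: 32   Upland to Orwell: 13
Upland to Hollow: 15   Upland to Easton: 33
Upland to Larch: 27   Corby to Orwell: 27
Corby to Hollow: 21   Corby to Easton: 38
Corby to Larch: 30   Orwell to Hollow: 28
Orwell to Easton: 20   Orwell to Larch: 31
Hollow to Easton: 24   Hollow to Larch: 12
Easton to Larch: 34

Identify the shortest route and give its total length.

(a): 32 + 27 + 28 + 12 + 34 + 33 = 166
(b): 15 + 24 + 38 + 30 + 31 + 13 = 151
(c): 27 + 12 + 24 + 20 + 27 + 32 = 142

142 — (c) is the shortest.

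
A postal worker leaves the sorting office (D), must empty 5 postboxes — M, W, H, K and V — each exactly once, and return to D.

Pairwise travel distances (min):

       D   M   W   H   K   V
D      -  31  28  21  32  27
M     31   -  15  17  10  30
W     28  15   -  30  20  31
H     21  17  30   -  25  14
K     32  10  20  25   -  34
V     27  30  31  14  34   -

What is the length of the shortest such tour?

Minimum total distance: 116 min.

There are 60 distinct closed tours to check (reversals are equivalent).
D→M→W→H→K→V→D: 31+15+30+25+34+27 = 162
D→M→W→H→V→K→D: 31+15+30+14+34+32 = 156
D→M→W→K→H→V→D: 31+15+20+25+14+27 = 132
D→M→W→K→V→H→D: 31+15+20+34+14+21 = 135
D→M→W→V→H→K→D: 31+15+31+14+25+32 = 148
D→M→W→V→K→H→D: 31+15+31+34+25+21 = 157
D→M→H→W→K→V→D: 31+17+30+20+34+27 = 159
D→M→H→W→V→K→D: 31+17+30+31+34+32 = 175
D→M→H→K→W→V→D: 31+17+25+20+31+27 = 151
D→M→H→K→V→W→D: 31+17+25+34+31+28 = 166
D→M→H→V→W→K→D: 31+17+14+31+20+32 = 145
D→M→H→V→K→W→D: 31+17+14+34+20+28 = 144
D→M→K→W→H→V→D: 31+10+20+30+14+27 = 132
D→M→K→W→V→H→D: 31+10+20+31+14+21 = 127
… (46 more)
D→W→K→M→H→V→D: 28+20+10+17+14+27 = 116  ← best
The minimum is 116.
One optimal route: D → W → K → M → H → V → D (or its reverse).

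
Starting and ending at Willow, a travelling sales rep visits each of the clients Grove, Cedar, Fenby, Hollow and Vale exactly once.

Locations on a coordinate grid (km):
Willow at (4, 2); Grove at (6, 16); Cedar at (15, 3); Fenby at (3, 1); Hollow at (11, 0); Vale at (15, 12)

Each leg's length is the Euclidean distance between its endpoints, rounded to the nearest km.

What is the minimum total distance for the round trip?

Minimum total distance: 47 km.

With 5 stops there are 5!/2 = 60 distinct round trips (a route and its reverse cost the same).
Willow→Grove→Cedar→Fenby→Hollow→Vale→Willow: 14+16+12+8+13+15 = 78
Willow→Grove→Cedar→Fenby→Vale→Hollow→Willow: 14+16+12+16+13+7 = 78
Willow→Grove→Cedar→Hollow→Fenby→Vale→Willow: 14+16+5+8+16+15 = 74
Willow→Grove→Cedar→Hollow→Vale→Fenby→Willow: 14+16+5+13+16+1 = 65
Willow→Grove→Cedar→Vale→Fenby→Hollow→Willow: 14+16+9+16+8+7 = 70
Willow→Grove→Cedar→Vale→Hollow→Fenby→Willow: 14+16+9+13+8+1 = 61
Willow→Grove→Fenby→Cedar→Hollow→Vale→Willow: 14+15+12+5+13+15 = 74
Willow→Grove→Fenby→Cedar→Vale→Hollow→Willow: 14+15+12+9+13+7 = 70
Willow→Grove→Fenby→Hollow→Cedar→Vale→Willow: 14+15+8+5+9+15 = 66
Willow→Grove→Fenby→Hollow→Vale→Cedar→Willow: 14+15+8+13+9+11 = 70
Willow→Grove→Fenby→Vale→Cedar→Hollow→Willow: 14+15+16+9+5+7 = 66
Willow→Grove→Fenby→Vale→Hollow→Cedar→Willow: 14+15+16+13+5+11 = 74
Willow→Grove→Hollow→Cedar→Fenby→Vale→Willow: 14+17+5+12+16+15 = 79
Willow→Grove→Hollow→Cedar→Vale→Fenby→Willow: 14+17+5+9+16+1 = 62
… (46 more)
Willow→Grove→Vale→Cedar→Hollow→Fenby→Willow: 14+10+9+5+8+1 = 47  ← best
The minimum is 47.
One optimal route: Willow → Grove → Vale → Cedar → Hollow → Fenby → Willow (or its reverse).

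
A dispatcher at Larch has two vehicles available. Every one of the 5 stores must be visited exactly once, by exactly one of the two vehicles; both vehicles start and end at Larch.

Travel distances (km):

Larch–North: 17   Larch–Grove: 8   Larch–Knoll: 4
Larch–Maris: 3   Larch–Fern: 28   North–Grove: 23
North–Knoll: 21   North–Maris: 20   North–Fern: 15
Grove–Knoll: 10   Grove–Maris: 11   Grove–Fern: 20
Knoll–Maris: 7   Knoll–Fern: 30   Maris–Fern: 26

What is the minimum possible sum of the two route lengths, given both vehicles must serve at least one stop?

72 km — the smallest possible combined total.

Check every non-empty split of the stops between the two vehicles; for each half take its own optimal tour:
  {North} + {Grove, Knoll, Maris, Fern}: 34 + 63 = 97
  {Grove} + {North, Knoll, Maris, Fern}: 16 + 69 = 85
  {North, Grove} + {Knoll, Maris, Fern}: 48 + 63 = 111
  {Knoll} + {North, Grove, Maris, Fern}: 8 + 66 = 74
  {North, Knoll} + {Grove, Maris, Fern}: 42 + 57 = 99
  {Grove, Knoll} + {North, Maris, Fern}: 22 + 61 = 83
  … (15 splits in total)
  {Maris} + {North, Grove, Knoll, Fern}: 6 + 66 = 72  ← best
Best: vehicle 1 Larch → Maris → Larch = 6; vehicle 2 Larch → North → Fern → Grove → Knoll → Larch = 66; combined 72.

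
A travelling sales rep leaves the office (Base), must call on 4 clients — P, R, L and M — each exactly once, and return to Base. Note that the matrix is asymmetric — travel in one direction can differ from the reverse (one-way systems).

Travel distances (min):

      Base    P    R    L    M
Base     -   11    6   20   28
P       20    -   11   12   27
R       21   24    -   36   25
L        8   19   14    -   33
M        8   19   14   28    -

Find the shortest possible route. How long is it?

Shortest round trip = 70 min.

Base - P - R - L - M - Base: 11+11+36+33+8 = 99
Base - P - R - M - L - Base: 11+11+25+28+8 = 83
Base - P - L - R - M - Base: 11+12+14+25+8 = 70
Base - P - L - M - R - Base: 11+12+33+14+21 = 91
Base - P - M - R - L - Base: 11+27+14+36+8 = 96
Base - P - M - L - R - Base: 11+27+28+14+21 = 101
Base - R - P - L - M - Base: 6+24+12+33+8 = 83
Base - R - P - M - L - Base: 6+24+27+28+8 = 93
Base - R - L - P - M - Base: 6+36+19+27+8 = 96
Base - R - L - M - P - Base: 6+36+33+19+20 = 114
Base - R - M - P - L - Base: 6+25+19+12+8 = 70
Base - R - M - L - P - Base: 6+25+28+19+20 = 98
Base - L - P - R - M - Base: 20+19+11+25+8 = 83
Base - L - P - M - R - Base: 20+19+27+14+21 = 101
… (10 more)
The minimum is 70.
One optimal route: Base → P → L → R → M → Base.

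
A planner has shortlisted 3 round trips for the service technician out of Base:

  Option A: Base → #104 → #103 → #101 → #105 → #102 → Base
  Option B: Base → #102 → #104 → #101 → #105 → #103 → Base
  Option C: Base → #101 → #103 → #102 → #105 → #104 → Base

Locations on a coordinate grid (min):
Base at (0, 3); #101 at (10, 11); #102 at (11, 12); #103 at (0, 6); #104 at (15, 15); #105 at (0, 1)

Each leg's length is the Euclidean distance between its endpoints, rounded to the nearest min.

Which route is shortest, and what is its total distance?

47 min — Option B is the shortest.

Option A: 19 + 17 + 11 + 14 + 16 + 14 = 91
Option B: 14 + 5 + 6 + 14 + 5 + 3 = 47
Option C: 13 + 11 + 13 + 16 + 21 + 19 = 93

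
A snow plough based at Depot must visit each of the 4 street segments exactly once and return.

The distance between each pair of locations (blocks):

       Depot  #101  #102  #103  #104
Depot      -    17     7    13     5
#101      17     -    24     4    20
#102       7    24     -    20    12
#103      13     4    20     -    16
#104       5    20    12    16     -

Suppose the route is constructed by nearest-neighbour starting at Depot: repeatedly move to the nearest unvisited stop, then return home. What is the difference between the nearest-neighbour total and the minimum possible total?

From Depot: #104=5, #102=7, #103=13, #101=17 → choose #104 (5).
From #104: #102=12, #103=16, #101=20 → choose #102 (12).
From #102: #103=20, #101=24 → choose #103 (20).
From #103: #101=4 → choose #101 (4).
NN route Depot → #104 → #102 → #103 → #101 → Depot costs 58.
Optimal: Depot → #101 → #103 → #104 → #102 → Depot costs 56 (by enumerating all 12 distinct tours).
Excess = 58 − 56 = 2.

2 blocks longer than the optimal tour.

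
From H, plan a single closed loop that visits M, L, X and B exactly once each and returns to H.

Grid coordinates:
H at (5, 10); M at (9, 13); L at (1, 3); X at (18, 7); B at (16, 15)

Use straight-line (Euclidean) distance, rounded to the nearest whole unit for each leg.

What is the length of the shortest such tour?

Shortest round trip = 45.

H-M-L-X-B-H: 5+13+17+8+12 = 55
H-M-L-B-X-H: 5+13+19+8+13 = 58
H-M-X-L-B-H: 5+11+17+19+12 = 64
H-M-X-B-L-H: 5+11+8+19+8 = 51
H-M-B-L-X-H: 5+7+19+17+13 = 61
H-M-B-X-L-H: 5+7+8+17+8 = 45
H-L-M-X-B-H: 8+13+11+8+12 = 52
H-L-M-B-X-H: 8+13+7+8+13 = 49
H-L-X-M-B-H: 8+17+11+7+12 = 55
H-L-B-M-X-H: 8+19+7+11+13 = 58
H-X-M-L-B-H: 13+11+13+19+12 = 68
H-X-L-M-B-H: 13+17+13+7+12 = 62
The minimum is 45.
One optimal route: H → M → B → X → L → H (or its reverse).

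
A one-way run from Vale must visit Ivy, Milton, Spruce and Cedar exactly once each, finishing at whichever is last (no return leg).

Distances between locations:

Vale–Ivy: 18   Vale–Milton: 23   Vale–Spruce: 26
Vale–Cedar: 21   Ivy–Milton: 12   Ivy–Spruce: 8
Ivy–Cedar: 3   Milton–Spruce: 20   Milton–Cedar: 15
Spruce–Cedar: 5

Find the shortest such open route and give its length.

There are 4! = 24 possible orderings.
Vale → Ivy → Milton → Spruce → Cedar: 18+12+20+5 = 55
Vale → Ivy → Milton → Cedar → Spruce: 18+12+15+5 = 50
Vale → Ivy → Spruce → Milton → Cedar: 18+8+20+15 = 61
Vale → Ivy → Spruce → Cedar → Milton: 18+8+5+15 = 46
Vale → Ivy → Cedar → Milton → Spruce: 18+3+15+20 = 56
Vale → Ivy → Cedar → Spruce → Milton: 18+3+5+20 = 46
Vale → Milton → Ivy → Spruce → Cedar: 23+12+8+5 = 48
Vale → Milton → Ivy → Cedar → Spruce: 23+12+3+5 = 43
Vale → Milton → Spruce → Ivy → Cedar: 23+20+8+3 = 54
Vale → Milton → Spruce → Cedar → Ivy: 23+20+5+3 = 51
Vale → Milton → Cedar → Ivy → Spruce: 23+15+3+8 = 49
Vale → Milton → Cedar → Spruce → Ivy: 23+15+5+8 = 51
Vale → Spruce → Ivy → Milton → Cedar: 26+8+12+15 = 61
Vale → Spruce → Ivy → Cedar → Milton: 26+8+3+15 = 52
… (10 more)
The minimum is 43.
One shortest path: Vale → Milton → Ivy → Cedar → Spruce.

43 — the minimum one-way total.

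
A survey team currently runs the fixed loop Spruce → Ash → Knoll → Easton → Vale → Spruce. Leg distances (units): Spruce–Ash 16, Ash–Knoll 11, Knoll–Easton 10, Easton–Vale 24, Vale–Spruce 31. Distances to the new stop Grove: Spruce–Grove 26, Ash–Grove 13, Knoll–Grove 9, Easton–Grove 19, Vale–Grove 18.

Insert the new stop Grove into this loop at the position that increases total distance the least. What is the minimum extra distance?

+11 — insert Grove between Ash and Knoll.

Insertion cost between consecutive stops i–j is d(i,Grove) + d(Grove,j) − d(i,j):
  between Spruce and Ash: 26 + 13 − 16 = 23
  between Ash and Knoll: 13 + 9 − 11 = 11
  between Knoll and Easton: 9 + 19 − 10 = 18
  between Easton and Vale: 19 + 18 − 24 = 13
  between Vale and Spruce: 18 + 26 − 31 = 13
Cheapest insertion is between Ash and Knoll, adding 11.
New total = 92 + 11 = 103.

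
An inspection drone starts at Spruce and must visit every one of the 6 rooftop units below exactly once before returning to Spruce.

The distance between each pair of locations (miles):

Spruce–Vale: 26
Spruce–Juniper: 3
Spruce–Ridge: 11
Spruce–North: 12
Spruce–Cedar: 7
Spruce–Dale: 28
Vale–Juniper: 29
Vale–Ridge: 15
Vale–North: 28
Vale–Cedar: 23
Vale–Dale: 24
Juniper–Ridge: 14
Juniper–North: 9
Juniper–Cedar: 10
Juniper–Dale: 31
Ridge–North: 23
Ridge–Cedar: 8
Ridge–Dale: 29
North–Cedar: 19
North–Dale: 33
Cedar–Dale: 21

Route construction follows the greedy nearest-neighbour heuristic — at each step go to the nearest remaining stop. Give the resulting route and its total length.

Total distance 106 miles via the nearest-neighbour route Spruce → Juniper → North → Cedar → Ridge → Vale → Dale → Spruce.

From Spruce: distances to unvisited — Juniper=3, Cedar=7, Ridge=11, North=12, Vale=26, Dale=28. Nearest is Juniper (3).
From Juniper: distances to unvisited — North=9, Cedar=10, Ridge=14, Vale=29, Dale=31. Nearest is North (9).
From North: distances to unvisited — Cedar=19, Ridge=23, Vale=28, Dale=33. Nearest is Cedar (19).
From Cedar: distances to unvisited — Ridge=8, Dale=21, Vale=23. Nearest is Ridge (8).
From Ridge: distances to unvisited — Vale=15, Dale=29. Nearest is Vale (15).
From Vale: distances to unvisited — Dale=24. Nearest is Dale (24).
Return Dale→Spruce: 28.
Total = 3 + 9 + 19 + 8 + 15 + 24 + 28 = 106.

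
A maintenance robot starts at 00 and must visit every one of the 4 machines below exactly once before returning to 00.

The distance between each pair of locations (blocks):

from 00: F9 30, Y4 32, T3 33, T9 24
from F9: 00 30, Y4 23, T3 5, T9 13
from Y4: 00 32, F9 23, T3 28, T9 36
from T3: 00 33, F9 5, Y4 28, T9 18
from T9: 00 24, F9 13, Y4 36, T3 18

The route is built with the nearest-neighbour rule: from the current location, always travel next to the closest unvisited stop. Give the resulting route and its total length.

From 00: distances to unvisited — T9=24, F9=30, Y4=32, T3=33. Nearest is T9 (24).
From T9: distances to unvisited — F9=13, T3=18, Y4=36. Nearest is F9 (13).
From F9: distances to unvisited — T3=5, Y4=23. Nearest is T3 (5).
From T3: distances to unvisited — Y4=28. Nearest is Y4 (28).
Return Y4→00: 32.
Total = 24 + 13 + 5 + 28 + 32 = 102.

Total distance 102 blocks via the nearest-neighbour route 00 → T9 → F9 → T3 → Y4 → 00.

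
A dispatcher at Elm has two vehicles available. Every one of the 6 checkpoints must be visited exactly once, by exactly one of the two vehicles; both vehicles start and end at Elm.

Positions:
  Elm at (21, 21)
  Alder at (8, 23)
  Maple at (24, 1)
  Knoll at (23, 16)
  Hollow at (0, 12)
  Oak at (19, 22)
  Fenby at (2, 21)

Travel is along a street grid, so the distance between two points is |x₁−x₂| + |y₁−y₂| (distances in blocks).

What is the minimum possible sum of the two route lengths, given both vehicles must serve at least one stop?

Minimum combined distance: 98 blocks.

Try each way of splitting the stops between the two vehicles (each non-empty) and, for each split, find the best tour for each vehicle:
  {Alder} + {Maple, Knoll, Hollow, Oak, Fenby}: 30 + 90 = 120
  {Maple} + {Alder, Knoll, Hollow, Oak, Fenby}: 46 + 68 = 114
  {Alder, Maple} + {Knoll, Hollow, Oak, Fenby}: 76 + 66 = 142
  {Knoll} + {Alder, Maple, Hollow, Oak, Fenby}: 14 + 92 = 106
  {Alder, Knoll} + {Maple, Hollow, Oak, Fenby}: 44 + 90 = 134
  {Maple, Knoll} + {Alder, Hollow, Oak, Fenby}: 46 + 64 = 110
  … (31 splits in total)
  {Oak} + {Alder, Maple, Knoll, Hollow, Fenby}: 6 + 92 = 98  ← best
Best: vehicle 1 Elm → Oak → Elm = 6; vehicle 2 Elm → Alder → Fenby → Hollow → Maple → Knoll → Elm = 92; combined 98.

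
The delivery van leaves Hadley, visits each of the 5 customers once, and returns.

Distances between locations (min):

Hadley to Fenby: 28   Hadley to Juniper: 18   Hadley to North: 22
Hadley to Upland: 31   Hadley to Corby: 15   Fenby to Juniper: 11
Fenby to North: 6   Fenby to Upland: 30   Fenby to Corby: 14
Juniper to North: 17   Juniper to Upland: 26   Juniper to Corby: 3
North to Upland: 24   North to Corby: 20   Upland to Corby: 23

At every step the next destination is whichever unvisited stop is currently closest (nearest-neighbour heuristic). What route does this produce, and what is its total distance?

Nearest-neighbour total = 90 min; route Hadley → Corby → Juniper → Fenby → North → Upland → Hadley.

Hadley → [Corby:15 / Juniper:18 / North:22 / Fenby:28 / Upland:31] → Corby (15)
Corby → [Juniper:3 / Fenby:14 / North:20 / Upland:23] → Juniper (3)
Juniper → [Fenby:11 / North:17 / Upland:26] → Fenby (11)
Fenby → [North:6 / Upland:30] → North (6)
North → [Upland:24] → Upland (24)
Return Upland→Hadley: 31.
Total = 15 + 3 + 11 + 6 + 24 + 31 = 90.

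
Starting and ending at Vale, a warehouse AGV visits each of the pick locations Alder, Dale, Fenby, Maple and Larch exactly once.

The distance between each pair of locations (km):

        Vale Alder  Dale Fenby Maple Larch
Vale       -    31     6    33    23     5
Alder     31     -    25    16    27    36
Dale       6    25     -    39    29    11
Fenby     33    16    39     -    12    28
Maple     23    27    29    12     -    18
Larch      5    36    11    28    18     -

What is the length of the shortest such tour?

Vale → Alder → Dale → Fenby → Maple → Larch → Vale: 31+25+39+12+18+5 = 130
Vale → Alder → Dale → Fenby → Larch → Maple → Vale: 31+25+39+28+18+23 = 164
Vale → Alder → Dale → Maple → Fenby → Larch → Vale: 31+25+29+12+28+5 = 130
Vale → Alder → Dale → Maple → Larch → Fenby → Vale: 31+25+29+18+28+33 = 164
Vale → Alder → Dale → Larch → Fenby → Maple → Vale: 31+25+11+28+12+23 = 130
Vale → Alder → Dale → Larch → Maple → Fenby → Vale: 31+25+11+18+12+33 = 130
Vale → Alder → Fenby → Dale → Maple → Larch → Vale: 31+16+39+29+18+5 = 138
Vale → Alder → Fenby → Dale → Larch → Maple → Vale: 31+16+39+11+18+23 = 138
Vale → Alder → Fenby → Maple → Dale → Larch → Vale: 31+16+12+29+11+5 = 104
Vale → Alder → Fenby → Maple → Larch → Dale → Vale: 31+16+12+18+11+6 = 94
Vale → Alder → Fenby → Larch → Dale → Maple → Vale: 31+16+28+11+29+23 = 138
Vale → Alder → Fenby → Larch → Maple → Dale → Vale: 31+16+28+18+29+6 = 128
Vale → Alder → Maple → Dale → Fenby → Larch → Vale: 31+27+29+39+28+5 = 159
Vale → Alder → Maple → Dale → Larch → Fenby → Vale: 31+27+29+11+28+33 = 159
… (46 more)
Vale → Dale → Alder → Fenby → Maple → Larch → Vale: 6+25+16+12+18+5 = 82  ← best
The minimum is 82.
One optimal route: Vale → Dale → Alder → Fenby → Maple → Larch → Vale (or its reverse).

Minimum total distance: 82 km.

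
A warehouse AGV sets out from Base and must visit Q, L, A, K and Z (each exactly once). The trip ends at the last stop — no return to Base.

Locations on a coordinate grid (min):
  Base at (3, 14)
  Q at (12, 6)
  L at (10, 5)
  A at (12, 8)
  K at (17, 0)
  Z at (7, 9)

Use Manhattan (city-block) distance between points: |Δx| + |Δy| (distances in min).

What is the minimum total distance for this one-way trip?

There are 5! = 120 possible orderings.
Base → Q → L → A → K → Z: 17+3+5+13+19 = 57
Base → Q → L → A → Z → K: 17+3+5+6+19 = 50
Base → Q → L → K → A → Z: 17+3+12+13+6 = 51
Base → Q → L → K → Z → A: 17+3+12+19+6 = 57
Base → Q → L → Z → A → K: 17+3+7+6+13 = 46
Base → Q → L → Z → K → A: 17+3+7+19+13 = 59
Base → Q → A → L → K → Z: 17+2+5+12+19 = 55
Base → Q → A → L → Z → K: 17+2+5+7+19 = 50
Base → Q → A → K → L → Z: 17+2+13+12+7 = 51
Base → Q → A → K → Z → L: 17+2+13+19+7 = 58
Base → Q → A → Z → L → K: 17+2+6+7+12 = 44
Base → Q → A → Z → K → L: 17+2+6+19+12 = 56
Base → Q → K → L → A → Z: 17+11+12+5+6 = 51
Base → Q → K → L → Z → A: 17+11+12+7+6 = 53
… (106 more)
Base → Z → A → Q → L → K: 9+6+2+3+12 = 32  ← best
The minimum is 32.
One shortest path: Base → Z → A → Q → L → K.

Shortest open route: 32 min.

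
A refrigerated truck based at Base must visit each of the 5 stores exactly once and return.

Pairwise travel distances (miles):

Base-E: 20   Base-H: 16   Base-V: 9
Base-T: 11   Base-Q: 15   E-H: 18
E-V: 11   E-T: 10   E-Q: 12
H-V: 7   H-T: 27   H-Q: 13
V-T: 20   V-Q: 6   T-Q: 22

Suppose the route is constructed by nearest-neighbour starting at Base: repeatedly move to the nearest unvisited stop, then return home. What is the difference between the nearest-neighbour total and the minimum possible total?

Excess over optimum: 18 miles.

Base: V=9, T=11, Q=15, H=16, E=20 ⇒ V
V: Q=6, H=7, E=11, T=20 ⇒ Q
Q: E=12, H=13, T=22 ⇒ E
E: T=10, H=18 ⇒ T
T: H=27 ⇒ H
NN route Base → V → Q → E → T → H → Base costs 80.
Optimal: Base → H → V → Q → E → T → Base costs 62 (by enumerating all 60 distinct tours).
Excess = 80 − 62 = 18.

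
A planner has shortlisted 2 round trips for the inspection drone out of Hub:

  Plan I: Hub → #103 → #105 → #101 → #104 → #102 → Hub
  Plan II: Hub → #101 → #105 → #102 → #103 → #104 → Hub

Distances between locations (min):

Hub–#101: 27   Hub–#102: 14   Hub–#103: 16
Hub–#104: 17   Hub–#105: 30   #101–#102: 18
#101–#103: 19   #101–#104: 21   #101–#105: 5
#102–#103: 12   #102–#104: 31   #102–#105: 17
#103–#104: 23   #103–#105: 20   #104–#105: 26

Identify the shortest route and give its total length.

Shortest is Plan II, total 101 min.

Plan I: 16 + 20 + 5 + 21 + 31 + 14 = 107
Plan II: 27 + 5 + 17 + 12 + 23 + 17 = 101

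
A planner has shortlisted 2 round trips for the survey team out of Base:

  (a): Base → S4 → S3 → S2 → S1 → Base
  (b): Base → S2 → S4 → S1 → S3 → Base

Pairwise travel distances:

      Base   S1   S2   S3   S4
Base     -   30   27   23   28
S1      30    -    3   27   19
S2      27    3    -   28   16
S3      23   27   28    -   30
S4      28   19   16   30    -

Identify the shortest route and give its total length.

Shortest is (b), total 112.

(a): 28 + 30 + 28 + 3 + 30 = 119
(b): 27 + 16 + 19 + 27 + 23 = 112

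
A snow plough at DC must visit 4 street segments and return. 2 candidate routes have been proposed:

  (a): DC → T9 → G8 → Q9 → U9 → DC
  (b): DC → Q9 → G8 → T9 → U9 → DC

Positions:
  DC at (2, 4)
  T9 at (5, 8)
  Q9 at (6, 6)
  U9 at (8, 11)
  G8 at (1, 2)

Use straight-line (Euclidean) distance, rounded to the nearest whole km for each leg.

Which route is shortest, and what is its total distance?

Shortest is (b), total 30 km.

(a): 5 + 7 + 6 + 5 + 9 = 32
(b): 4 + 6 + 7 + 4 + 9 = 30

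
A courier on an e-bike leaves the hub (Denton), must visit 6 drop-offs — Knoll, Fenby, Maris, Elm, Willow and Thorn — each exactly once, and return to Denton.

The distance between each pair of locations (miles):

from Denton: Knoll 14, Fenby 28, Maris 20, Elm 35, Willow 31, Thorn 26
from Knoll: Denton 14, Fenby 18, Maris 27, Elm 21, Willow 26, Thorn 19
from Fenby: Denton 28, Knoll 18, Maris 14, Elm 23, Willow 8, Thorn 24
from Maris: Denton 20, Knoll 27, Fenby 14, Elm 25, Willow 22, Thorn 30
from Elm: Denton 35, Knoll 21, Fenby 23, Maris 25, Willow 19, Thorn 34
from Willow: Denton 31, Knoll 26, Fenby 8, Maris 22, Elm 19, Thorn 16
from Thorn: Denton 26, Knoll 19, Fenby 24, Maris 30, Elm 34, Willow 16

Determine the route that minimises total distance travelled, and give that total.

124 miles — the shortest possible round trip.

With 6 stops there are 6!/2 = 360 distinct round trips (a route and its reverse cost the same).
Denton-Knoll-Fenby-Maris-Elm-Willow-Thorn-Denton: 14+18+14+25+19+16+26 = 132
Denton-Knoll-Fenby-Maris-Elm-Thorn-Willow-Denton: 14+18+14+25+34+16+31 = 152
Denton-Knoll-Fenby-Maris-Willow-Elm-Thorn-Denton: 14+18+14+22+19+34+26 = 147
Denton-Knoll-Fenby-Maris-Willow-Thorn-Elm-Denton: 14+18+14+22+16+34+35 = 153
Denton-Knoll-Fenby-Maris-Thorn-Elm-Willow-Denton: 14+18+14+30+34+19+31 = 160
Denton-Knoll-Fenby-Maris-Thorn-Willow-Elm-Denton: 14+18+14+30+16+19+35 = 146
Denton-Knoll-Fenby-Elm-Maris-Willow-Thorn-Denton: 14+18+23+25+22+16+26 = 144
Denton-Knoll-Fenby-Elm-Maris-Thorn-Willow-Denton: 14+18+23+25+30+16+31 = 157
… (352 more)
Denton-Knoll-Elm-Maris-Fenby-Willow-Thorn-Denton: 14+21+25+14+8+16+26 = 124  ← best
The minimum is 124.
One optimal route: Denton → Knoll → Elm → Maris → Fenby → Willow → Thorn → Denton (or its reverse).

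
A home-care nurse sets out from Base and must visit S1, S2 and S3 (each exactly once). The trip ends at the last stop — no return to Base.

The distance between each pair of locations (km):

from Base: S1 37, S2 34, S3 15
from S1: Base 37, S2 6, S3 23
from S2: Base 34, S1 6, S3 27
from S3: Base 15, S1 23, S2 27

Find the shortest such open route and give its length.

There are 3! = 6 possible orderings.
Base→S1→S2→S3: 37+6+27 = 70
Base→S1→S3→S2: 37+23+27 = 87
Base→S2→S1→S3: 34+6+23 = 63
Base→S2→S3→S1: 34+27+23 = 84
Base→S3→S1→S2: 15+23+6 = 44
Base→S3→S2→S1: 15+27+6 = 48
The minimum is 44.
One shortest path: Base → S3 → S1 → S2.

Shortest open route: 44 km.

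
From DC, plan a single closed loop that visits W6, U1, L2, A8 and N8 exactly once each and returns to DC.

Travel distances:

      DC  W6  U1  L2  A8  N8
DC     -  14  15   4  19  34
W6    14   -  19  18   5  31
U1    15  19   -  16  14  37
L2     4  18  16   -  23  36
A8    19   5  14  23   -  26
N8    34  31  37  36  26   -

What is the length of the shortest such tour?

DC → W6 → U1 → L2 → A8 → N8 → DC: 14+19+16+23+26+34 = 132
DC → W6 → U1 → L2 → N8 → A8 → DC: 14+19+16+36+26+19 = 130
DC → W6 → U1 → A8 → L2 → N8 → DC: 14+19+14+23+36+34 = 140
DC → W6 → U1 → A8 → N8 → L2 → DC: 14+19+14+26+36+4 = 113
DC → W6 → U1 → N8 → L2 → A8 → DC: 14+19+37+36+23+19 = 148
DC → W6 → U1 → N8 → A8 → L2 → DC: 14+19+37+26+23+4 = 123
DC → W6 → L2 → U1 → A8 → N8 → DC: 14+18+16+14+26+34 = 122
DC → W6 → L2 → U1 → N8 → A8 → DC: 14+18+16+37+26+19 = 130
DC → W6 → L2 → A8 → U1 → N8 → DC: 14+18+23+14+37+34 = 140
DC → W6 → L2 → A8 → N8 → U1 → DC: 14+18+23+26+37+15 = 133
DC → W6 → L2 → N8 → U1 → A8 → DC: 14+18+36+37+14+19 = 138
DC → W6 → L2 → N8 → A8 → U1 → DC: 14+18+36+26+14+15 = 123
DC → W6 → A8 → U1 → L2 → N8 → DC: 14+5+14+16+36+34 = 119
DC → W6 → A8 → U1 → N8 → L2 → DC: 14+5+14+37+36+4 = 110
… (46 more)
DC → W6 → A8 → N8 → U1 → L2 → DC: 14+5+26+37+16+4 = 102  ← best
The minimum is 102.
One optimal route: DC → W6 → A8 → N8 → U1 → L2 → DC (or its reverse).

Shortest round trip = 102.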